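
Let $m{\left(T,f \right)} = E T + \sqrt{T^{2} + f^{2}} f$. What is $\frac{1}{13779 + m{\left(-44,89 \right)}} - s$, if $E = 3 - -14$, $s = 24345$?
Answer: $- \frac{2233158657049}{91729664} - \frac{89 \sqrt{9857}}{91729664} \approx -24345.0$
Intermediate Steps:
$E = 17$ ($E = 3 + 14 = 17$)
$m{\left(T,f \right)} = 17 T + f \sqrt{T^{2} + f^{2}}$ ($m{\left(T,f \right)} = 17 T + \sqrt{T^{2} + f^{2}} f = 17 T + f \sqrt{T^{2} + f^{2}}$)
$\frac{1}{13779 + m{\left(-44,89 \right)}} - s = \frac{1}{13779 + \left(17 \left(-44\right) + 89 \sqrt{\left(-44\right)^{2} + 89^{2}}\right)} - 24345 = \frac{1}{13779 - \left(748 - 89 \sqrt{1936 + 7921}\right)} - 24345 = \frac{1}{13779 - \left(748 - 89 \sqrt{9857}\right)} - 24345 = \frac{1}{13031 + 89 \sqrt{9857}} - 24345 = -24345 + \frac{1}{13031 + 89 \sqrt{9857}}$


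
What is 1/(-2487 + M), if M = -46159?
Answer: -1/48646 ≈ -2.0557e-5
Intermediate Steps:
1/(-2487 + M) = 1/(-2487 - 46159) = 1/(-48646) = -1/48646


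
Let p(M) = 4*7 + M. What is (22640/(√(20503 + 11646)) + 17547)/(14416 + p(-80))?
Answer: 5849/4788 + 5660*√32149/115447059 ≈ 1.2304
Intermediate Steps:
p(M) = 28 + M
(22640/(√(20503 + 11646)) + 17547)/(14416 + p(-80)) = (22640/(√(20503 + 11646)) + 17547)/(14416 + (28 - 80)) = (22640/(√32149) + 17547)/(14416 - 52) = (22640*(√32149/32149) + 17547)/14364 = (22640*√32149/32149 + 17547)*(1/14364) = (17547 + 22640*√32149/32149)*(1/14364) = 5849/4788 + 5660*√32149/115447059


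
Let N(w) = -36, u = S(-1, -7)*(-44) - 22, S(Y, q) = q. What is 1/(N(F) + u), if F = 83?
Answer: 1/250 ≈ 0.0040000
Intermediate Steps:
u = 286 (u = -7*(-44) - 22 = 308 - 22 = 286)
1/(N(F) + u) = 1/(-36 + 286) = 1/250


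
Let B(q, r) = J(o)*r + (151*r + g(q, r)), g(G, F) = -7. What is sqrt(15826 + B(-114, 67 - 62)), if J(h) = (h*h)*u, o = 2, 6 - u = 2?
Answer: sqrt(16654) ≈ 129.05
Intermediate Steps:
u = 4 (u = 6 - 1*2 = 6 - 2 = 4)
J(h) = 4*h**2 (J(h) = (h*h)*4 = h**2*4 = 4*h**2)
B(q, r) = -7 + 167*r (B(q, r) = (4*2**2)*r + (151*r - 7) = (4*4)*r + (-7 + 151*r) = 16*r + (-7 + 151*r) = -7 + 167*r)
sqrt(15826 + B(-114, 67 - 62)) = sqrt(15826 + (-7 + 167*(67 - 62))) = sqrt(15826 + (-7 + 167*5)) = sqrt(15826 + (-7 + 835)) = sqrt(15826 + 828) = sqrt(16654)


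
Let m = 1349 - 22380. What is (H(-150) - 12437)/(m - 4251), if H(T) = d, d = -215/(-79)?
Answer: 491154/998639 ≈ 0.49182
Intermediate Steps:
d = 215/79 (d = -215*(-1/79) = 215/79 ≈ 2.7215)
H(T) = 215/79
m = -21031
(H(-150) - 12437)/(m - 4251) = (215/79 - 12437)/(-21031 - 4251) = -982308/79/(-25282) = -982308/79*(-1/25282) = 491154/998639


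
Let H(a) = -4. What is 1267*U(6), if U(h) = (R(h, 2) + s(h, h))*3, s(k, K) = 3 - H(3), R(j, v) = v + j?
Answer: 57015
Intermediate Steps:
R(j, v) = j + v
s(k, K) = 7 (s(k, K) = 3 - 1*(-4) = 3 + 4 = 7)
U(h) = 27 + 3*h (U(h) = ((h + 2) + 7)*3 = ((2 + h) + 7)*3 = (9 + h)*3 = 27 + 3*h)
1267*U(6) = 1267*(27 + 3*6) = 1267*(27 + 18) = 1267*45 = 57015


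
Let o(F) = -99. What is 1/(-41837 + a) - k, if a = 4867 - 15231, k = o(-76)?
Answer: 5167898/52201 ≈ 99.000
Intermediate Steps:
k = -99
a = -10364
1/(-41837 + a) - k = 1/(-41837 - 10364) - 1*(-99) = 1/(-52201) + 99 = -1/52201 + 99 = 5167898/52201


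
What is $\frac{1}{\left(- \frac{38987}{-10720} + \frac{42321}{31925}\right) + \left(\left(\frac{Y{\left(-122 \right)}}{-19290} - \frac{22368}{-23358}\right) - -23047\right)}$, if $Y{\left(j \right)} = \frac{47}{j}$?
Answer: $\frac{31354664154482400}{722816568187705077083} \approx 4.3378 \cdot 10^{-5}$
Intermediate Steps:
$\frac{1}{\left(- \frac{38987}{-10720} + \frac{42321}{31925}\right) + \left(\left(\frac{Y{\left(-122 \right)}}{-19290} - \frac{22368}{-23358}\right) - -23047\right)} = \frac{1}{\left(- \frac{38987}{-10720} + \frac{42321}{31925}\right) + \left(\left(\frac{47 \frac{1}{-122}}{-19290} - \frac{22368}{-23358}\right) - -23047\right)} = \frac{1}{\left(\left(-38987\right) \left(- \frac{1}{10720}\right) + 42321 \cdot \frac{1}{31925}\right) + \left(\left(47 \left(- \frac{1}{122}\right) \left(- \frac{1}{19290}\right) - - \frac{3728}{3893}\right) + 23047\right)} = \frac{1}{\left(\frac{38987}{10720} + \frac{42321}{31925}\right) + \left(\left(\left(- \frac{47}{122}\right) \left(- \frac{1}{19290}\right) + \frac{3728}{3893}\right) + 23047\right)} = \frac{1}{\frac{339668219}{68447200} + \left(\left(\frac{47}{2353380} + \frac{3728}{3893}\right) + 23047\right)} = \frac{1}{\frac{339668219}{68447200} + \left(\frac{8773583611}{9161708340} + 23047\right)} = \frac{1}{\frac{339668219}{68447200} + \frac{211158665695591}{9161708340}} = \frac{1}{\frac{722816568187705077083}{31354664154482400}} = \frac{31354664154482400}{722816568187705077083}$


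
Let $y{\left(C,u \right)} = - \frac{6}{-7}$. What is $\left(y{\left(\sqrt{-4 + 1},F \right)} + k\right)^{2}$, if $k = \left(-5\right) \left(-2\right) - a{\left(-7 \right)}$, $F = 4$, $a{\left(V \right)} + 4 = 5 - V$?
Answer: $\frac{400}{49} \approx 8.1633$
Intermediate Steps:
$a{\left(V \right)} = 1 - V$ ($a{\left(V \right)} = -4 - \left(-5 + V\right) = 1 - V$)
$y{\left(C,u \right)} = \frac{6}{7}$ ($y{\left(C,u \right)} = \left(-6\right) \left(- \frac{1}{7}\right) = \frac{6}{7}$)
$k = 2$ ($k = \left(-5\right) \left(-2\right) - \left(1 - -7\right) = 10 - \left(1 + 7\right) = 10 - 8 = 2$)
$\left(y{\left(\sqrt{-4 + 1},F \right)} + k\right)^{2} = \left(\frac{6}{7} + 2\right)^{2} = \left(\frac{20}{7}\right)^{2} = \frac{400}{49}$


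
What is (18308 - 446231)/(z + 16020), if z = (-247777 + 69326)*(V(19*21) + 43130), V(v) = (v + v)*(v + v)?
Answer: 427923/121334886214 ≈ 3.5268e-6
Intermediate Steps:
V(v) = 4*v**2 (V(v) = (2*v)*(2*v) = 4*v**2)
z = -121334902234 (z = (-247777 + 69326)*(4*(19*21)**2 + 43130) = -178451*(4*399**2 + 43130) = -178451*(4*159201 + 43130) = -178451*(636804 + 43130) = -178451*679934 = -121334902234)
(18308 - 446231)/(z + 16020) = (18308 - 446231)/(-121334902234 + 16020) = -427923/(-121334886214) = -427923*(-1/121334886214) = 427923/121334886214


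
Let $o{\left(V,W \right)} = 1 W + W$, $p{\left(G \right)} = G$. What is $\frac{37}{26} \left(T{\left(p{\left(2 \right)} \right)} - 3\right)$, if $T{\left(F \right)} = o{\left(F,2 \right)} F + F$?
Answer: $\frac{259}{26} \approx 9.9615$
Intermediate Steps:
$o{\left(V,W \right)} = 2 W$ ($o{\left(V,W \right)} = W + W = 2 W$)
$T{\left(F \right)} = 5 F$ ($T{\left(F \right)} = 2 \cdot 2 F + F = 4 F + F = 5 F$)
$\frac{37}{26} \left(T{\left(p{\left(2 \right)} \right)} - 3\right) = \frac{37}{26} \left(5 \cdot 2 - 3\right) = 37 \cdot \frac{1}{26} \left(10 - 3\right) = \frac{37}{26} \cdot 7 = \frac{259}{26}$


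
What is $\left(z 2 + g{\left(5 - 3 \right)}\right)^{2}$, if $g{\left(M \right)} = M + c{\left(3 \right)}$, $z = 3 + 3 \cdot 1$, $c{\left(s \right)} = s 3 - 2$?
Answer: $441$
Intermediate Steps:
$c{\left(s \right)} = -2 + 3 s$ ($c{\left(s \right)} = 3 s - 2 = -2 + 3 s$)
$z = 6$ ($z = 3 + 3 = 6$)
$g{\left(M \right)} = 7 + M$ ($g{\left(M \right)} = M + \left(-2 + 3 \cdot 3\right) = M + \left(-2 + 9\right) = M + 7 = 7 + M$)
$\left(z 2 + g{\left(5 - 3 \right)}\right)^{2} = \left(6 \cdot 2 + \left(7 + \left(5 - 3\right)\right)\right)^{2} = \left(12 + \left(7 + \left(5 - 3\right)\right)\right)^{2} = \left(12 + \left(7 + 2\right)\right)^{2} = \left(12 + 9\right)^{2} = 21^{2} = 441$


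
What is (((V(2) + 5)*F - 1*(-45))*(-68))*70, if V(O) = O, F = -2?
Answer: -147560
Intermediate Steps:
(((V(2) + 5)*F - 1*(-45))*(-68))*70 = (((2 + 5)*(-2) - 1*(-45))*(-68))*70 = ((7*(-2) + 45)*(-68))*70 = ((-14 + 45)*(-68))*70 = (31*(-68))*70 = -2108*70 = -147560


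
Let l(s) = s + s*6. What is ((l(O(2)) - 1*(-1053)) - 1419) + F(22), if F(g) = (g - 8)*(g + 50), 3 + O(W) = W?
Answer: 635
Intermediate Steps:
O(W) = -3 + W
F(g) = (-8 + g)*(50 + g)
l(s) = 7*s (l(s) = s + 6*s = 7*s)
((l(O(2)) - 1*(-1053)) - 1419) + F(22) = ((7*(-3 + 2) - 1*(-1053)) - 1419) + (-400 + 22² + 42*22) = ((7*(-1) + 1053) - 1419) + (-400 + 484 + 924) = ((-7 + 1053) - 1419) + 1008 = (1046 - 1419) + 1008 = -373 + 1008 = 635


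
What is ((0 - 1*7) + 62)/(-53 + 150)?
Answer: 55/97 ≈ 0.56701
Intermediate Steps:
((0 - 1*7) + 62)/(-53 + 150) = ((0 - 7) + 62)/97 = (-7 + 62)/97 = (1/97)*55 = 55/97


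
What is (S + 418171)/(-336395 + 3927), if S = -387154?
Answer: -31017/332468 ≈ -0.093293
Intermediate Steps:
(S + 418171)/(-336395 + 3927) = (-387154 + 418171)/(-336395 + 3927) = 31017/(-332468) = 31017*(-1/332468) = -31017/332468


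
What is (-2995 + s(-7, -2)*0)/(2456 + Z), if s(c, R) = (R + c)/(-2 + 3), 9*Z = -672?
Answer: -8985/7144 ≈ -1.2577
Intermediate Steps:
Z = -224/3 (Z = (1/9)*(-672) = -224/3 ≈ -74.667)
s(c, R) = R + c (s(c, R) = (R + c)/1 = (R + c)*1 = R + c)
(-2995 + s(-7, -2)*0)/(2456 + Z) = (-2995 + (-2 - 7)*0)/(2456 - 224/3) = (-2995 - 9*0)/(7144/3) = (-2995 + 0)*(3/7144) = -2995*3/7144 = -8985/7144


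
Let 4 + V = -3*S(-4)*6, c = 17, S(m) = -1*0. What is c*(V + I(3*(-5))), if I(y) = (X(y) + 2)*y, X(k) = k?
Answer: 3247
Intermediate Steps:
S(m) = 0
I(y) = y*(2 + y) (I(y) = (y + 2)*y = (2 + y)*y = y*(2 + y))
V = -4 (V = -4 - 3*0*6 = -4 + 0*6 = -4 + 0 = -4)
c*(V + I(3*(-5))) = 17*(-4 + (3*(-5))*(2 + 3*(-5))) = 17*(-4 - 15*(2 - 15)) = 17*(-4 - 15*(-13)) = 17*(-4 + 195) = 17*191 = 3247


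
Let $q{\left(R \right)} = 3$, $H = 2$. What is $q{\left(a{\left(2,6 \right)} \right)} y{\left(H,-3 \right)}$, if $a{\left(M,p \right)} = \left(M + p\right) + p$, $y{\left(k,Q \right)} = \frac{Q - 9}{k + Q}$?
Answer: $36$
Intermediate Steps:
$y{\left(k,Q \right)} = \frac{-9 + Q}{Q + k}$
$a{\left(M,p \right)} = M + 2 p$
$q{\left(a{\left(2,6 \right)} \right)} y{\left(H,-3 \right)} = 3 \frac{-9 - 3}{-3 + 2} = 3 \frac{1}{-1} \left(-12\right) = 3 \left(\left(-1\right) \left(-12\right)\right) = 3 \cdot 12 = 36$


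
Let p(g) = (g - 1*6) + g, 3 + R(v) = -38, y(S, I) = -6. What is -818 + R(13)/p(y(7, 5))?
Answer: -14683/18 ≈ -815.72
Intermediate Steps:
R(v) = -41 (R(v) = -3 - 38 = -41)
p(g) = -6 + 2*g (p(g) = (g - 6) + g = (-6 + g) + g = -6 + 2*g)
-818 + R(13)/p(y(7, 5)) = -818 - 41/(-6 + 2*(-6)) = -818 - 41/(-6 - 12) = -818 - 41/(-18) = -818 - 41*(-1/18) = -818 + 41/18 = -14683/18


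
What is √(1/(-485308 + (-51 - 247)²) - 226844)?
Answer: I*√990649310894278/66084 ≈ 476.28*I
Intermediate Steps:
√(1/(-485308 + (-51 - 247)²) - 226844) = √(1/(-485308 + (-298)²) - 226844) = √(1/(-485308 + 88804) - 226844) = √(1/(-396504) - 226844) = √(-1/396504 - 226844) = √(-89944553377/396504) = I*√990649310894278/66084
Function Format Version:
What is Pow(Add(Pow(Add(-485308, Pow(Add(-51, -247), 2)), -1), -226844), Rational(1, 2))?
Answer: Mul(Rational(1, 66084), I, Pow(990649310894278, Rational(1, 2))) ≈ Mul(476.28, I)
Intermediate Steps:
Pow(Add(Pow(Add(-485308, Pow(Add(-51, -247), 2)), -1), -226844), Rational(1, 2)) = Pow(Add(Pow(Add(-485308, Pow(-298, 2)), -1), -226844), Rational(1, 2)) = Pow(Add(Pow(Add(-485308, 88804), -1), -226844), Rational(1, 2)) = Pow(Add(Pow(-396504, -1), -226844), Rational(1, 2)) = Pow(Add(Rational(-1, 396504), -226844), Rational(1, 2)) = Pow(Rational(-89944553377, 396504), Rational(1, 2)) = Mul(Rational(1, 66084), I, Pow(990649310894278, Rational(1, 2)))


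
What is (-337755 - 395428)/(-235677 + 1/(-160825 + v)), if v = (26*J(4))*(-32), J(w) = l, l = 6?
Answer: 121574205511/39079253110 ≈ 3.1110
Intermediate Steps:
J(w) = 6
v = -4992 (v = (26*6)*(-32) = 156*(-32) = -4992)
(-337755 - 395428)/(-235677 + 1/(-160825 + v)) = (-337755 - 395428)/(-235677 + 1/(-160825 - 4992)) = -733183/(-235677 + 1/(-165817)) = -733183/(-235677 - 1/165817) = -733183/(-39079253110/165817) = -733183*(-165817/39079253110) = 121574205511/39079253110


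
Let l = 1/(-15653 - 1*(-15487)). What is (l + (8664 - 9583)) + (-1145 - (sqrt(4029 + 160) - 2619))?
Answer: 92129/166 - sqrt(4189) ≈ 490.27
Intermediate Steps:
l = -1/166 (l = 1/(-15653 + 15487) = 1/(-166) = -1/166 ≈ -0.0060241)
(l + (8664 - 9583)) + (-1145 - (sqrt(4029 + 160) - 2619)) = (-1/166 + (8664 - 9583)) + (-1145 - (sqrt(4029 + 160) - 2619)) = (-1/166 - 919) + (-1145 - (sqrt(4189) - 2619)) = -152555/166 + (-1145 - (-2619 + sqrt(4189))) = -152555/166 + (-1145 + (2619 - sqrt(4189))) = -152555/166 + (1474 - sqrt(4189)) = 92129/166 - sqrt(4189)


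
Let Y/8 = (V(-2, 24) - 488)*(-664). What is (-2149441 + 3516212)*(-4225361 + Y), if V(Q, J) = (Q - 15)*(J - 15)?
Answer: -1121256558499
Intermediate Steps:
V(Q, J) = (-15 + J)*(-15 + Q) (V(Q, J) = (-15 + Q)*(-15 + J) = (-15 + J)*(-15 + Q))
Y = 3404992 (Y = 8*(((225 - 15*24 - 15*(-2) + 24*(-2)) - 488)*(-664)) = 8*(((225 - 360 + 30 - 48) - 488)*(-664)) = 8*((-153 - 488)*(-664)) = 8*(-641*(-664)) = 8*425624 = 3404992)
(-2149441 + 3516212)*(-4225361 + Y) = (-2149441 + 3516212)*(-4225361 + 3404992) = 1366771*(-820369) = -1121256558499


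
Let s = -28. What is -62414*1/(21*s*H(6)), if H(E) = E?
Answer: 31207/1764 ≈ 17.691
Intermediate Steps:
-62414*1/(21*s*H(6)) = -62414/((6*21)*(-28)) = -62414/(126*(-28)) = -62414/(-3528) = -62414*(-1/3528) = 31207/1764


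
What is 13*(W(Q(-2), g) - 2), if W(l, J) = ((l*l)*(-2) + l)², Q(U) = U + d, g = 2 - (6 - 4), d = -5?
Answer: 143299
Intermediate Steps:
g = 0 (g = 2 - 1*2 = 2 - 2 = 0)
Q(U) = -5 + U (Q(U) = U - 5 = -5 + U)
W(l, J) = (l - 2*l²)² (W(l, J) = (l²*(-2) + l)² = (-2*l² + l)² = (l - 2*l²)²)
13*(W(Q(-2), g) - 2) = 13*((-5 - 2)²*(-1 + 2*(-5 - 2))² - 2) = 13*((-7)²*(-1 + 2*(-7))² - 2) = 13*(49*(-1 - 14)² - 2) = 13*(49*(-15)² - 2) = 13*(49*225 - 2) = 13*(11025 - 2) = 13*11023 = 143299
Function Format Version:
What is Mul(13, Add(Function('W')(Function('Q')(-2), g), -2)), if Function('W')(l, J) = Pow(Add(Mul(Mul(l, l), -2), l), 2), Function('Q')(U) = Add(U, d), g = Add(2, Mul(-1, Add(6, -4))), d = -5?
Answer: 143299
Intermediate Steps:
g = 0 (g = Add(2, Mul(-1, 2)) = Add(2, -2) = 0)
Function('Q')(U) = Add(-5, U) (Function('Q')(U) = Add(U, -5) = Add(-5, U))
Function('W')(l, J) = Pow(Add(l, Mul(-2, Pow(l, 2))), 2) (Function('W')(l, J) = Pow(Add(Mul(Pow(l, 2), -2), l), 2) = Pow(Add(Mul(-2, Pow(l, 2)), l), 2) = Pow(Add(l, Mul(-2, Pow(l, 2))), 2))
Mul(13, Add(Function('W')(Function('Q')(-2), g), -2)) = Mul(13, Add(Mul(Pow(Add(-5, -2), 2), Pow(Add(-1, Mul(2, Add(-5, -2))), 2)), -2)) = Mul(13, Add(Mul(Pow(-7, 2), Pow(Add(-1, Mul(2, -7)), 2)), -2)) = Mul(13, Add(Mul(49, Pow(Add(-1, -14), 2)), -2)) = Mul(13, Add(Mul(49, Pow(-15, 2)), -2)) = Mul(13, Add(Mul(49, 225), -2)) = Mul(13, Add(11025, -2)) = Mul(13, 11023) = 143299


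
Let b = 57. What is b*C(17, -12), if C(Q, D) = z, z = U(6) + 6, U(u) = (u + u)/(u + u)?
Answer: 399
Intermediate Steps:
U(u) = 1 (U(u) = (2*u)/((2*u)) = (2*u)*(1/(2*u)) = 1)
z = 7 (z = 1 + 6 = 7)
C(Q, D) = 7
b*C(17, -12) = 57*7 = 399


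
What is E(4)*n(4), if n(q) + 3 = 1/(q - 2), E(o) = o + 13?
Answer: -85/2 ≈ -42.500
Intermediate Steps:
E(o) = 13 + o
n(q) = -3 + 1/(-2 + q) (n(q) = -3 + 1/(q - 2) = -3 + 1/(-2 + q))
E(4)*n(4) = (13 + 4)*((7 - 3*4)/(-2 + 4)) = 17*((7 - 12)/2) = 17*((½)*(-5)) = 17*(-5/2) = -85/2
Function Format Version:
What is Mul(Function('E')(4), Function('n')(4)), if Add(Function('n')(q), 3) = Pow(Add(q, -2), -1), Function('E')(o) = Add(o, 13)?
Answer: Rational(-85, 2) ≈ -42.500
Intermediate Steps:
Function('E')(o) = Add(13, o)
Function('n')(q) = Add(-3, Pow(Add(-2, q), -1)) (Function('n')(q) = Add(-3, Pow(Add(q, -2), -1)) = Add(-3, Pow(Add(-2, q), -1)))
Mul(Function('E')(4), Function('n')(4)) = Mul(Add(13, 4), Mul(Pow(Add(-2, 4), -1), Add(7, Mul(-3, 4)))) = Mul(17, Mul(Pow(2, -1), Add(7, -12))) = Mul(17, Mul(Rational(1, 2), -5)) = Mul(17, Rational(-5, 2)) = Rational(-85, 2)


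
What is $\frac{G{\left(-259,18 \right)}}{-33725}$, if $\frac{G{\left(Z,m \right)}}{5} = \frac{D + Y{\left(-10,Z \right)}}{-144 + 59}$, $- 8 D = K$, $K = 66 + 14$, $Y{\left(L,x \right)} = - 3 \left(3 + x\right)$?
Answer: $\frac{758}{573325} \approx 0.0013221$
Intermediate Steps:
$Y{\left(L,x \right)} = -9 - 3 x$
$K = 80$
$D = -10$ ($D = \left(- \frac{1}{8}\right) 80 = -10$)
$G{\left(Z,m \right)} = \frac{19}{17} + \frac{3 Z}{17}$ ($G{\left(Z,m \right)} = 5 \frac{-10 - \left(9 + 3 Z\right)}{-144 + 59} = 5 \frac{-19 - 3 Z}{-85} = 5 \left(-19 - 3 Z\right) \left(- \frac{1}{85}\right) = 5 \left(\frac{19}{85} + \frac{3 Z}{85}\right) = \frac{19}{17} + \frac{3 Z}{17}$)
$\frac{G{\left(-259,18 \right)}}{-33725} = \frac{\frac{19}{17} + \frac{3}{17} \left(-259\right)}{-33725} = \left(\frac{19}{17} - \frac{777}{17}\right) \left(- \frac{1}{33725}\right) = \left(- \frac{758}{17}\right) \left(- \frac{1}{33725}\right) = \frac{758}{573325}$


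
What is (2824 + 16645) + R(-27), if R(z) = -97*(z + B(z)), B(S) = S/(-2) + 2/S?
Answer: 1122427/54 ≈ 20786.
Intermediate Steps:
B(S) = 2/S - S/2 (B(S) = S*(-1/2) + 2/S = -S/2 + 2/S = 2/S - S/2)
R(z) = -194/z - 97*z/2 (R(z) = -97*(z + (2/z - z/2)) = -97*(z/2 + 2/z) = -194/z - 97*z/2)
(2824 + 16645) + R(-27) = (2824 + 16645) + (-194/(-27) - 97/2*(-27)) = 19469 + (-194*(-1/27) + 2619/2) = 19469 + (194/27 + 2619/2) = 19469 + 71101/54 = 1122427/54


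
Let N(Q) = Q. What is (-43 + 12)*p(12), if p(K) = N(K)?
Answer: -372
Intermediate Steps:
p(K) = K
(-43 + 12)*p(12) = (-43 + 12)*12 = -31*12 = -372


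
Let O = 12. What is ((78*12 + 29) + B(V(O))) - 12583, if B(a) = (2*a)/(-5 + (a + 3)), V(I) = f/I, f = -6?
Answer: -58088/5 ≈ -11618.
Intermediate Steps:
V(I) = -6/I
B(a) = 2*a/(-2 + a) (B(a) = (2*a)/(-5 + (3 + a)) = (2*a)/(-2 + a) = 2*a/(-2 + a))
((78*12 + 29) + B(V(O))) - 12583 = ((78*12 + 29) + 2*(-6/12)/(-2 - 6/12)) - 12583 = ((936 + 29) + 2*(-6*1/12)/(-2 - 6*1/12)) - 12583 = (965 + 2*(-½)/(-2 - ½)) - 12583 = (965 + 2*(-½)/(-5/2)) - 12583 = (965 + 2*(-½)*(-⅖)) - 12583 = (965 + ⅖) - 12583 = 4827/5 - 12583 = -58088/5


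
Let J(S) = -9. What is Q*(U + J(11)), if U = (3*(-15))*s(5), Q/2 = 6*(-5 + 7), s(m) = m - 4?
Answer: -1296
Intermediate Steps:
s(m) = -4 + m
Q = 24 (Q = 2*(6*(-5 + 7)) = 2*(6*2) = 2*12 = 24)
U = -45 (U = (3*(-15))*(-4 + 5) = -45*1 = -45)
Q*(U + J(11)) = 24*(-45 - 9) = 24*(-54) = -1296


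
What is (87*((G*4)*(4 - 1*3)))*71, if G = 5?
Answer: 123540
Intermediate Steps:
(87*((G*4)*(4 - 1*3)))*71 = (87*((5*4)*(4 - 1*3)))*71 = (87*(20*(4 - 3)))*71 = (87*(20*1))*71 = (87*20)*71 = 1740*71 = 123540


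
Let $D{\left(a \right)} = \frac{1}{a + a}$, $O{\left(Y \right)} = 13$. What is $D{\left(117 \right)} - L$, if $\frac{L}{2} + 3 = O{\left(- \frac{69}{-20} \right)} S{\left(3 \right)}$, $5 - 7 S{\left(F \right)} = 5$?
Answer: $\frac{1405}{234} \approx 6.0043$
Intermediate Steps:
$S{\left(F \right)} = 0$ ($S{\left(F \right)} = \frac{5}{7} - \frac{5}{7} = 0$)
$D{\left(a \right)} = \frac{1}{2 a}$
$L = -6$ ($L = -6 + 2 \cdot 13 \cdot 0 = -6 + 2 \cdot 0 = -6 + 0 = -6$)
$D{\left(117 \right)} - L = \frac{1}{2 \cdot 117} - -6 = \frac{1}{2} \cdot \frac{1}{117} + 6 = \frac{1}{234} + 6 = \frac{1405}{234}$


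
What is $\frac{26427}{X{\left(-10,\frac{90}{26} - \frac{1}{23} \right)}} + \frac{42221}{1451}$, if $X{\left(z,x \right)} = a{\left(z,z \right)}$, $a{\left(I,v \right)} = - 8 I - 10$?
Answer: $\frac{41301047}{101570} \approx 406.63$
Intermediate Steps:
$a{\left(I,v \right)} = -10 - 8 I$
$X{\left(z,x \right)} = -10 - 8 z$
$\frac{26427}{X{\left(-10,\frac{90}{26} - \frac{1}{23} \right)}} + \frac{42221}{1451} = \frac{26427}{-10 - -80} + \frac{42221}{1451} = \frac{26427}{-10 + 80} + 42221 \cdot \frac{1}{1451} = \frac{26427}{70} + \frac{42221}{1451} = \frac{41301047}{101570}$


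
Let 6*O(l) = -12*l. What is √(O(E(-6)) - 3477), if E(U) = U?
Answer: 3*I*√385 ≈ 58.864*I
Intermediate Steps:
O(l) = -2*l (O(l) = (-12*l)/6 = -2*l)
√(O(E(-6)) - 3477) = √(-2*(-6) - 3477) = √(12 - 3477) = √(-3465) = 3*I*√385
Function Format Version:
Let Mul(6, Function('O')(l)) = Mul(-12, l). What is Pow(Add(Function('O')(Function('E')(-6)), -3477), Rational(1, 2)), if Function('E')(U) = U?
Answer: Mul(3, I, Pow(385, Rational(1, 2))) ≈ Mul(58.864, I)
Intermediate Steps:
Function('O')(l) = Mul(-2, l) (Function('O')(l) = Mul(Rational(1, 6), Mul(-12, l)) = Mul(-2, l))
Pow(Add(Function('O')(Function('E')(-6)), -3477), Rational(1, 2)) = Pow(Add(Mul(-2, -6), -3477), Rational(1, 2)) = Pow(Add(12, -3477), Rational(1, 2)) = Pow(-3465, Rational(1, 2)) = Mul(3, I, Pow(385, Rational(1, 2)))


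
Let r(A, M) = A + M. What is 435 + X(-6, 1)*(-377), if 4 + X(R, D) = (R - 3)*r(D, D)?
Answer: 8729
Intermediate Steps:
X(R, D) = -4 + 2*D*(-3 + R) (X(R, D) = -4 + (R - 3)*(D + D) = -4 + (-3 + R)*(2*D) = -4 + 2*D*(-3 + R))
435 + X(-6, 1)*(-377) = 435 + (-4 - 6*1 + 2*1*(-6))*(-377) = 435 + (-4 - 6 - 12)*(-377) = 435 - 22*(-377) = 435 + 8294 = 8729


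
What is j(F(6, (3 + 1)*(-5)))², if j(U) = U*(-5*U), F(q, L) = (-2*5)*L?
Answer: 40000000000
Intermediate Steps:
F(q, L) = -10*L
j(U) = -5*U²
j(F(6, (3 + 1)*(-5)))² = (-5*2500*(3 + 1)²)² = (-5*(-40*(-5))²)² = (-5*(-10*(-20))²)² = (-5*200²)² = (-5*40000)² = (-200000)² = 40000000000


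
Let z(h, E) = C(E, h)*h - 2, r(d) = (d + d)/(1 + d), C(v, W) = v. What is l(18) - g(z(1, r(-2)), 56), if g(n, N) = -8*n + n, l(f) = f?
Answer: 32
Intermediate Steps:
r(d) = 2*d/(1 + d) (r(d) = (2*d)/(1 + d) = 2*d/(1 + d))
z(h, E) = -2 + E*h (z(h, E) = E*h - 2 = -2 + E*h)
g(n, N) = -7*n
l(18) - g(z(1, r(-2)), 56) = 18 - (-7)*(-2 + (2*(-2)/(1 - 2))*1) = 18 - (-7)*(-2 + (2*(-2)/(-1))*1) = 18 - (-7)*(-2 + (2*(-2)*(-1))*1) = 18 - (-7)*(-2 + 4*1) = 18 - (-7)*(-2 + 4) = 18 - (-7)*2 = 18 - 1*(-14) = 18 + 14 = 32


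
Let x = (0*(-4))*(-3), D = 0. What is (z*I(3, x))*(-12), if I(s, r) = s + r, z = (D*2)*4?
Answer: 0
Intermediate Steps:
z = 0 (z = (0*2)*4 = 0*4 = 0)
x = 0 (x = 0*(-3) = 0)
I(s, r) = r + s
(z*I(3, x))*(-12) = (0*(0 + 3))*(-12) = (0*3)*(-12) = 0*(-12) = 0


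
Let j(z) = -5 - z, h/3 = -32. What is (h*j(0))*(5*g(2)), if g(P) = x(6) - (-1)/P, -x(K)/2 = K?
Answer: -27600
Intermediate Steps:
h = -96 (h = 3*(-32) = -96)
x(K) = -2*K
g(P) = -12 + 1/P (g(P) = -2*6 - (-1)/P = -12 + 1/P)
(h*j(0))*(5*g(2)) = (-96*(-5 - 1*0))*(5*(-12 + 1/2)) = (-96*(-5 + 0))*(5*(-12 + 1/2)) = (-96*(-5))*(5*(-23/2)) = 480*(-115/2) = -27600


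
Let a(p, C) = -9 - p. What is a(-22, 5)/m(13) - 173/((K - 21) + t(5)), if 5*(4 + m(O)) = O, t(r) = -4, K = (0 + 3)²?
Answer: 171/112 ≈ 1.5268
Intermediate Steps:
K = 9 (K = 3² = 9)
m(O) = -4 + O/5
a(-22, 5)/m(13) - 173/((K - 21) + t(5)) = (-9 - 1*(-22))/(-4 + (⅕)*13) - 173/((9 - 21) - 4) = (-9 + 22)/(-4 + 13/5) - 173/(-12 - 4) = 13/(-7/5) - 173/(-16) = 13*(-5/7) - 173*(-1/16) = -65/7 + 173/16 = 171/112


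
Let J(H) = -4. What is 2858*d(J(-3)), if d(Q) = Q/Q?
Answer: 2858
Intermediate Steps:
d(Q) = 1
2858*d(J(-3)) = 2858*1 = 2858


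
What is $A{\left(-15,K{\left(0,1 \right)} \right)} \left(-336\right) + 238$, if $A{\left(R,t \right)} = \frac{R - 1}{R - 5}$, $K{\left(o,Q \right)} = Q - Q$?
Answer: $- \frac{154}{5} \approx -30.8$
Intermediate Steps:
$K{\left(o,Q \right)} = 0$
$A{\left(R,t \right)} = \frac{-1 + R}{-5 + R}$
$A{\left(-15,K{\left(0,1 \right)} \right)} \left(-336\right) + 238 = \frac{-1 - 15}{-5 - 15} \left(-336\right) + 238 = \frac{1}{-20} \left(-16\right) \left(-336\right) + 238 = \left(- \frac{1}{20}\right) \left(-16\right) \left(-336\right) + 238 = \frac{4}{5} \left(-336\right) + 238 = - \frac{1344}{5} + 238 = - \frac{154}{5}$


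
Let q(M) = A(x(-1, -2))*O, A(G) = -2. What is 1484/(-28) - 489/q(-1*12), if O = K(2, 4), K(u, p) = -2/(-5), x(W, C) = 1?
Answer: 2233/4 ≈ 558.25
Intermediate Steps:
K(u, p) = ⅖ (K(u, p) = -2*(-⅕) = ⅖)
O = ⅖ ≈ 0.40000
q(M) = -⅘ (q(M) = -2*⅖ = -⅘)
1484/(-28) - 489/q(-1*12) = 1484/(-28) - 489/(-⅘) = 1484*(-1/28) - 489*(-5/4) = -53 + 2445/4 = 2233/4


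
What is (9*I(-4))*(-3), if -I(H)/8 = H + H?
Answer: -1728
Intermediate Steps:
I(H) = -16*H (I(H) = -8*(H + H) = -16*H)
(9*I(-4))*(-3) = (9*(-16*(-4)))*(-3) = (9*64)*(-3) = 576*(-3) = -1728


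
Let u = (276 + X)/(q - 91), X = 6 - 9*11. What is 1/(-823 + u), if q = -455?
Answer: -182/149847 ≈ -0.0012146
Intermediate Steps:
X = -93 (X = 6 - 99 = -93)
u = -61/182 (u = (276 - 93)/(-455 - 91) = 183/(-546) = 183*(-1/546) = -61/182 ≈ -0.33517)
1/(-823 + u) = 1/(-823 - 61/182) = 1/(-149847/182) = -182/149847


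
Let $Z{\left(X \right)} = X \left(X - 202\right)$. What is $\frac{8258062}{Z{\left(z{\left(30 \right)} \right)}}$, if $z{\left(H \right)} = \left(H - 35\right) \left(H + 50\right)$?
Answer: $\frac{4129031}{120400} \approx 34.294$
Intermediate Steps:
$z{\left(H \right)} = \left(-35 + H\right) \left(50 + H\right)$
$Z{\left(X \right)} = X \left(-202 + X\right)$
$\frac{8258062}{Z{\left(z{\left(30 \right)} \right)}} = \frac{8258062}{\left(-1750 + 30^{2} + 15 \cdot 30\right) \left(-202 + \left(-1750 + 30^{2} + 15 \cdot 30\right)\right)} = \frac{8258062}{\left(-1750 + 900 + 450\right) \left(-202 + \left(-1750 + 900 + 450\right)\right)} = \frac{8258062}{\left(-400\right) \left(-202 - 400\right)} = \frac{8258062}{\left(-400\right) \left(-602\right)} = \frac{8258062}{240800} = 8258062 \cdot \frac{1}{240800} = \frac{4129031}{120400}$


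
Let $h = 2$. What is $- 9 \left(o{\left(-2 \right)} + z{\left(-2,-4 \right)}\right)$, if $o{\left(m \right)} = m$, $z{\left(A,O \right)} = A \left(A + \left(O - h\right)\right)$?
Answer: $-126$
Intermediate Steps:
$z{\left(A,O \right)} = A \left(-2 + A + O\right)$ ($z{\left(A,O \right)} = A \left(A + \left(O - 2\right)\right) = A \left(A + \left(-2 + O\right)\right) = A \left(-2 + A + O\right)$)
$- 9 \left(o{\left(-2 \right)} + z{\left(-2,-4 \right)}\right) = - 9 \left(-2 - 2 \left(-2 - 2 - 4\right)\right) = - 9 \left(-2 - -16\right) = - 9 \left(-2 + 16\right) = \left(-9\right) 14 = -126$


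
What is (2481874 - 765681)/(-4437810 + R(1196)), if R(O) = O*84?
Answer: -1716193/4337346 ≈ -0.39568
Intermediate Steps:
R(O) = 84*O
(2481874 - 765681)/(-4437810 + R(1196)) = (2481874 - 765681)/(-4437810 + 84*1196) = 1716193/(-4437810 + 100464) = 1716193/(-4337346) = 1716193*(-1/4337346) = -1716193/4337346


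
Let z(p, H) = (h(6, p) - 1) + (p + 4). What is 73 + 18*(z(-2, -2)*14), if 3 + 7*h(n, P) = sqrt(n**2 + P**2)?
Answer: 217 + 72*sqrt(10) ≈ 444.68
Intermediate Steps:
h(n, P) = -3/7 + sqrt(P**2 + n**2)/7 (h(n, P) = -3/7 + sqrt(n**2 + P**2)/7 = -3/7 + sqrt(P**2 + n**2)/7)
z(p, H) = 18/7 + p + sqrt(36 + p**2)/7 (z(p, H) = ((-3/7 + sqrt(p**2 + 6**2)/7) - 1) + (p + 4) = ((-3/7 + sqrt(p**2 + 36)/7) - 1) + (4 + p) = ((-3/7 + sqrt(36 + p**2)/7) - 1) + (4 + p) = (-10/7 + sqrt(36 + p**2)/7) + (4 + p) = 18/7 + p + sqrt(36 + p**2)/7)
73 + 18*(z(-2, -2)*14) = 73 + 18*((18/7 - 2 + sqrt(36 + (-2)**2)/7)*14) = 73 + 18*((18/7 - 2 + sqrt(36 + 4)/7)*14) = 73 + 18*((18/7 - 2 + sqrt(40)/7)*14) = 73 + 18*((18/7 - 2 + (2*sqrt(10))/7)*14) = 73 + 18*((18/7 - 2 + 2*sqrt(10)/7)*14) = 73 + 18*((4/7 + 2*sqrt(10)/7)*14) = 73 + 18*(8 + 4*sqrt(10)) = 73 + (144 + 72*sqrt(10)) = 217 + 72*sqrt(10)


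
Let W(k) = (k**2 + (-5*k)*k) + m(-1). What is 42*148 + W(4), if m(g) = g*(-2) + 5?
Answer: 6159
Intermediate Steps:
m(g) = 5 - 2*g (m(g) = -2*g + 5 = 5 - 2*g)
W(k) = 7 - 4*k**2 (W(k) = (k**2 + (-5*k)*k) + (5 - 2*(-1)) = (k**2 - 5*k**2) + (5 + 2) = -4*k**2 + 7 = 7 - 4*k**2)
42*148 + W(4) = 42*148 + (7 - 4*4**2) = 6216 + (7 - 4*16) = 6216 + (7 - 64) = 6216 - 57 = 6159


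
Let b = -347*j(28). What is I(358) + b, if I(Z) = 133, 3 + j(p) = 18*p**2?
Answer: -4895690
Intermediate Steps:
j(p) = -3 + 18*p**2
b = -4895823 (b = -347*(-3 + 18*28**2) = -347*(-3 + 18*784) = -347*(-3 + 14112) = -347*14109 = -4895823)
I(358) + b = 133 - 4895823 = -4895690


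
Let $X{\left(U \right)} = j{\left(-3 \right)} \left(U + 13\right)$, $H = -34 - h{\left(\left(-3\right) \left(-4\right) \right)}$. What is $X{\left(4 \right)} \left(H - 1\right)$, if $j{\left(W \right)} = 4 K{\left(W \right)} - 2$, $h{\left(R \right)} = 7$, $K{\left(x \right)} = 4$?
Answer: $-9996$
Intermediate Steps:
$j{\left(W \right)} = 14$ ($j{\left(W \right)} = 4 \cdot 4 - 2 = 16 - 2 = 14$)
$H = -41$ ($H = -34 - 7 = -41$)
$X{\left(U \right)} = 182 + 14 U$ ($X{\left(U \right)} = 14 \left(U + 13\right) = 14 \left(13 + U\right) = 182 + 14 U$)
$X{\left(4 \right)} \left(H - 1\right) = \left(182 + 14 \cdot 4\right) \left(-41 - 1\right) = \left(182 + 56\right) \left(-42\right) = 238 \left(-42\right) = -9996$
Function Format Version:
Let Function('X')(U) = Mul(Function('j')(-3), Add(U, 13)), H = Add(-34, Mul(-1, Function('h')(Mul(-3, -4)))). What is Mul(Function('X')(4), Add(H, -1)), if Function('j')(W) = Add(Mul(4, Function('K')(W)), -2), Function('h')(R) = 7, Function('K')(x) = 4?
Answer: -9996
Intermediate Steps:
Function('j')(W) = 14 (Function('j')(W) = Add(Mul(4, 4), -2) = Add(16, -2) = 14)
H = -41 (H = Add(-34, Mul(-1, 7)) = Add(-34, -7) = -41)
Function('X')(U) = Add(182, Mul(14, U)) (Function('X')(U) = Mul(14, Add(U, 13)) = Mul(14, Add(13, U)) = Add(182, Mul(14, U)))
Mul(Function('X')(4), Add(H, -1)) = Mul(Add(182, Mul(14, 4)), Add(-41, -1)) = Mul(Add(182, 56), -42) = Mul(238, -42) = -9996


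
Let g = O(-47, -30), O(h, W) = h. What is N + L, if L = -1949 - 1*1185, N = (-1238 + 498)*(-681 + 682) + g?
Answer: -3921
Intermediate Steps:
g = -47
N = -787 (N = (-1238 + 498)*(-681 + 682) - 47 = -740*1 - 47 = -740 - 47 = -787)
L = -3134 (L = -1949 - 1185 = -3134)
N + L = -787 - 3134 = -3921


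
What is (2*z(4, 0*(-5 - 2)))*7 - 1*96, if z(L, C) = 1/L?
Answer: -185/2 ≈ -92.500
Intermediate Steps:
(2*z(4, 0*(-5 - 2)))*7 - 1*96 = (2/4)*7 - 1*96 = (2*(¼))*7 - 96 = (½)*7 - 96 = 7/2 - 96 = -185/2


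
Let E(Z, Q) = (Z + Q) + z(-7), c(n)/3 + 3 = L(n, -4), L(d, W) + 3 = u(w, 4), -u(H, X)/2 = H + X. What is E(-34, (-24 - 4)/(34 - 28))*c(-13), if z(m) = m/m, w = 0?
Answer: 1582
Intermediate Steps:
u(H, X) = -2*H - 2*X (u(H, X) = -2*(H + X) = -2*H - 2*X)
z(m) = 1
L(d, W) = -11 (L(d, W) = -3 + (-2*0 - 2*4) = -3 + (0 - 8) = -3 - 8 = -11)
c(n) = -42 (c(n) = -9 + 3*(-11) = -9 - 33 = -42)
E(Z, Q) = 1 + Q + Z (E(Z, Q) = (Z + Q) + 1 = (Q + Z) + 1 = 1 + Q + Z)
E(-34, (-24 - 4)/(34 - 28))*c(-13) = (1 + (-24 - 4)/(34 - 28) - 34)*(-42) = (1 - 28/6 - 34)*(-42) = (1 - 28*⅙ - 34)*(-42) = (1 - 14/3 - 34)*(-42) = -113/3*(-42) = 1582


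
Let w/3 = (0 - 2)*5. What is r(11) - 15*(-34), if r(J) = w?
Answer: 480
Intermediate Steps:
w = -30 (w = 3*((0 - 2)*5) = 3*(-2*5) = 3*(-10) = -30)
r(J) = -30
r(11) - 15*(-34) = -30 - 15*(-34) = -30 + 510 = 480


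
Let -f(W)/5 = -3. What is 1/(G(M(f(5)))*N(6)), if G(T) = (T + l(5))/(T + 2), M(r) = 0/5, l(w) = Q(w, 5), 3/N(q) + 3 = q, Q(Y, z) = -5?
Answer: -⅖ ≈ -0.40000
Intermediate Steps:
N(q) = 3/(-3 + q)
l(w) = -5
f(W) = 15 (f(W) = -5*(-3) = 15)
M(r) = 0 (M(r) = 0*(⅕) = 0)
G(T) = (-5 + T)/(2 + T) (G(T) = (T - 5)/(T + 2) = (-5 + T)/(2 + T))
1/(G(M(f(5)))*N(6)) = 1/(((-5 + 0)/(2 + 0))*(3/(-3 + 6))) = 1/((-5/2)*(3/3)) = 1/(((½)*(-5))*(3*(⅓))) = 1/(-5/2*1) = 1/(-5/2) = -⅖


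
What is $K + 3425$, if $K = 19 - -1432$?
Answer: $4876$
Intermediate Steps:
$K = 1451$ ($K = 19 + 1432 = 1451$)
$K + 3425 = 1451 + 3425 = 4876$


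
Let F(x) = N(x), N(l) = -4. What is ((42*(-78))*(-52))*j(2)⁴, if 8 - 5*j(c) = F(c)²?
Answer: 697761792/625 ≈ 1.1164e+6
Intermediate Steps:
F(x) = -4
j(c) = -8/5 (j(c) = 8/5 - ⅕*(-4)² = 8/5 - ⅕*16 = 8/5 - 16/5 = -8/5)
((42*(-78))*(-52))*j(2)⁴ = ((42*(-78))*(-52))*(-8/5)⁴ = -3276*(-52)*(4096/625) = 170352*(4096/625) = 697761792/625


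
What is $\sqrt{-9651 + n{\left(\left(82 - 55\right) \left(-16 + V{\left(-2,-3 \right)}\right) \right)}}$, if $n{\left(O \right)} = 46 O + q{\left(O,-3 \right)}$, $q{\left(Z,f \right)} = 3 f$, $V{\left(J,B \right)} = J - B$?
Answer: $i \sqrt{28290} \approx 168.2 i$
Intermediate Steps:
$n{\left(O \right)} = -9 + 46 O$ ($n{\left(O \right)} = 46 O + 3 \left(-3\right) = 46 O - 9 = -9 + 46 O$)
$\sqrt{-9651 + n{\left(\left(82 - 55\right) \left(-16 + V{\left(-2,-3 \right)}\right) \right)}} = \sqrt{-9651 + \left(-9 + 46 \left(82 - 55\right) \left(-16 - -1\right)\right)} = \sqrt{-9651 + \left(-9 + 46 \cdot 27 \left(-16 + \left(-2 + 3\right)\right)\right)} = \sqrt{-9651 + \left(-9 + 46 \cdot 27 \left(-16 + 1\right)\right)} = \sqrt{-9651 + \left(-9 + 46 \cdot 27 \left(-15\right)\right)} = \sqrt{-9651 + \left(-9 + 46 \left(-405\right)\right)} = \sqrt{-9651 - 18639} = \sqrt{-28290} = i \sqrt{28290}$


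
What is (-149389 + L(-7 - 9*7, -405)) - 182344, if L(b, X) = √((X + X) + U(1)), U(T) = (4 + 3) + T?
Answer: -331733 + I*√802 ≈ -3.3173e+5 + 28.32*I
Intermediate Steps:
U(T) = 7 + T
L(b, X) = √(8 + 2*X) (L(b, X) = √((X + X) + (7 + 1)) = √(2*X + 8) = √(8 + 2*X))
(-149389 + L(-7 - 9*7, -405)) - 182344 = (-149389 + √(8 + 2*(-405))) - 182344 = (-149389 + √(8 - 810)) - 182344 = (-149389 + √(-802)) - 182344 = (-149389 + I*√802) - 182344 = -331733 + I*√802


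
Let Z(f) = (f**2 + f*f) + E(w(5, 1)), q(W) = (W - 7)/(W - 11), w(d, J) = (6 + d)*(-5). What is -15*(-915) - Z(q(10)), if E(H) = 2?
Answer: 13705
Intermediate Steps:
w(d, J) = -30 - 5*d
q(W) = (-7 + W)/(-11 + W)
Z(f) = 2 + 2*f**2 (Z(f) = (f**2 + f*f) + 2 = (f**2 + f**2) + 2 = 2*f**2 + 2 = 2 + 2*f**2)
-15*(-915) - Z(q(10)) = -15*(-915) - (2 + 2*((-7 + 10)/(-11 + 10))**2) = 13725 - (2 + 2*(3/(-1))**2) = 13725 - (2 + 2*(-1*3)**2) = 13725 - (2 + 2*(-3)**2) = 13725 - (2 + 2*9) = 13725 - (2 + 18) = 13725 - 1*20 = 13725 - 20 = 13705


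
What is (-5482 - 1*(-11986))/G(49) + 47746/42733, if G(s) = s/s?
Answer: 277983178/42733 ≈ 6505.1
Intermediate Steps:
G(s) = 1
(-5482 - 1*(-11986))/G(49) + 47746/42733 = (-5482 - 1*(-11986))/1 + 47746/42733 = (-5482 + 11986)*1 + 47746*(1/42733) = 6504*1 + 47746/42733 = 6504 + 47746/42733 = 277983178/42733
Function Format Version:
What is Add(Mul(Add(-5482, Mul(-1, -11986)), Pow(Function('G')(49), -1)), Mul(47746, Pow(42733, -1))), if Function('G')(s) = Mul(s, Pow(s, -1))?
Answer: Rational(277983178, 42733) ≈ 6505.1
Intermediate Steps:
Function('G')(s) = 1
Add(Mul(Add(-5482, Mul(-1, -11986)), Pow(Function('G')(49), -1)), Mul(47746, Pow(42733, -1))) = Add(Mul(Add(-5482, Mul(-1, -11986)), Pow(1, -1)), Mul(47746, Pow(42733, -1))) = Add(Mul(Add(-5482, 11986), 1), Mul(47746, Rational(1, 42733))) = Add(Mul(6504, 1), Rational(47746, 42733)) = Add(6504, Rational(47746, 42733)) = Rational(277983178, 42733)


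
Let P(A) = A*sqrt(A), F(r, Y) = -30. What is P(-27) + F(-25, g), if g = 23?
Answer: -30 - 81*I*sqrt(3) ≈ -30.0 - 140.3*I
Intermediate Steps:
P(A) = A**(3/2)
P(-27) + F(-25, g) = (-27)**(3/2) - 30 = -81*I*sqrt(3) - 30 = -30 - 81*I*sqrt(3)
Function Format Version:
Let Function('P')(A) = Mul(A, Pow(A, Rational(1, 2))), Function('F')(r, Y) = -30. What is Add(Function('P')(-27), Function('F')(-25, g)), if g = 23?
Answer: Add(-30, Mul(-81, I, Pow(3, Rational(1, 2)))) ≈ Add(-30.000, Mul(-140.30, I))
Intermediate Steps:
Function('P')(A) = Pow(A, Rational(3, 2))
Add(Function('P')(-27), Function('F')(-25, g)) = Add(Pow(-27, Rational(3, 2)), -30) = Add(Mul(-81, I, Pow(3, Rational(1, 2))), -30) = Add(-30, Mul(-81, I, Pow(3, Rational(1, 2))))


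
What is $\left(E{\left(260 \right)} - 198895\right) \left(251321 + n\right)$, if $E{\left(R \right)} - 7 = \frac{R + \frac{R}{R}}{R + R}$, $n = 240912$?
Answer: $- \frac{50907474717267}{520} \approx -9.7899 \cdot 10^{10}$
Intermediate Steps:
$E{\left(R \right)} = 7 + \frac{1 + R}{2 R}$ ($E{\left(R \right)} = 7 + \frac{R + \frac{R}{R}}{R + R} = 7 + \frac{R + 1}{2 R} = 7 + \left(1 + R\right) \frac{1}{2 R} = 7 + \frac{1 + R}{2 R}$)
$\left(E{\left(260 \right)} - 198895\right) \left(251321 + n\right) = \left(\frac{1 + 15 \cdot 260}{2 \cdot 260} - 198895\right) \left(251321 + 240912\right) = \left(\frac{1}{2} \cdot \frac{1}{260} \left(1 + 3900\right) - 198895\right) 492233 = \left(\frac{1}{2} \cdot \frac{1}{260} \cdot 3901 - 198895\right) 492233 = \left(\frac{3901}{520} - 198895\right) 492233 = \left(- \frac{103421499}{520}\right) 492233 = - \frac{50907474717267}{520}$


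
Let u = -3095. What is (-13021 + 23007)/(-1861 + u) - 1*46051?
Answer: -114119371/2478 ≈ -46053.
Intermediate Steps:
(-13021 + 23007)/(-1861 + u) - 1*46051 = (-13021 + 23007)/(-1861 - 3095) - 1*46051 = 9986/(-4956) - 46051 = 9986*(-1/4956) - 46051 = -4993/2478 - 46051 = -114119371/2478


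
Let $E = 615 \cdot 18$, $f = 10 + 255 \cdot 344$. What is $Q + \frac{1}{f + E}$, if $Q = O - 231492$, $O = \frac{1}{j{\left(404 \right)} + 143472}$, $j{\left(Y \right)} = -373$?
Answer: $- \frac{3272875842108501}{14138181200} \approx -2.3149 \cdot 10^{5}$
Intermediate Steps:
$f = 87730$ ($f = 10 + 87720 = 87730$)
$E = 11070$
$O = \frac{1}{143099}$ ($O = \frac{1}{-373 + 143472} = \frac{1}{143099} \approx 6.9882 \cdot 10^{-6}$)
$Q = - \frac{33126273707}{143099}$ ($Q = \frac{1}{143099} - 231492 = - \frac{33126273707}{143099} \approx -2.3149 \cdot 10^{5}$)
$Q + \frac{1}{f + E} = - \frac{33126273707}{143099} + \frac{1}{87730 + 11070} = - \frac{33126273707}{143099} + \frac{1}{98800} = - \frac{3272875842108501}{14138181200}$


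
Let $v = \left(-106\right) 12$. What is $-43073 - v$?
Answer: $-41801$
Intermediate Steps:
$v = -1272$
$-43073 - v = -43073 - -1272 = -43073 + 1272 = -41801$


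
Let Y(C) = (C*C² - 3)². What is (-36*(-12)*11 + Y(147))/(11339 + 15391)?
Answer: 560571073064/1485 ≈ 3.7749e+8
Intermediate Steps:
Y(C) = (-3 + C³)² (Y(C) = (C³ - 3)² = (-3 + C³)²)
(-36*(-12)*11 + Y(147))/(11339 + 15391) = (-36*(-12)*11 + (-3 + 147³)²)/(11339 + 15391) = (432*11 + (-3 + 3176523)²)/26730 = (4752 + 3176520²)*(1/26730) = (4752 + 10090279310400)*(1/26730) = 10090279315152*(1/26730) = 560571073064/1485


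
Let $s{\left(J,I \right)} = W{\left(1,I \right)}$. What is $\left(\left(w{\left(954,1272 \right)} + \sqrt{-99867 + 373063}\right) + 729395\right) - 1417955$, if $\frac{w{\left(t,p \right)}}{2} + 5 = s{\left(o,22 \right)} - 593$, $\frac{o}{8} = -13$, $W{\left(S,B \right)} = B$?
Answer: $-689712 + 2 \sqrt{68299} \approx -6.8919 \cdot 10^{5}$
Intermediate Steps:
$o = -104$ ($o = 8 \left(-13\right) = -104$)
$s{\left(J,I \right)} = I$
$w{\left(t,p \right)} = -1152$ ($w{\left(t,p \right)} = -10 + 2 \left(22 - 593\right) = -10 + 2 \left(-571\right) = -10 - 1142 = -1152$)
$\left(\left(w{\left(954,1272 \right)} + \sqrt{-99867 + 373063}\right) + 729395\right) - 1417955 = \left(\left(-1152 + \sqrt{-99867 + 373063}\right) + 729395\right) - 1417955 = \left(\left(-1152 + \sqrt{273196}\right) + 729395\right) - 1417955 = \left(\left(-1152 + 2 \sqrt{68299}\right) + 729395\right) - 1417955 = \left(728243 + 2 \sqrt{68299}\right) - 1417955 = -689712 + 2 \sqrt{68299}$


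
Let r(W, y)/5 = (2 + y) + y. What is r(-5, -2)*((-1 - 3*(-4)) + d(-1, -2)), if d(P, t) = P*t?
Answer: -130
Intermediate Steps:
r(W, y) = 10 + 10*y (r(W, y) = 5*((2 + y) + y) = 5*(2 + 2*y) = 10 + 10*y)
r(-5, -2)*((-1 - 3*(-4)) + d(-1, -2)) = (10 + 10*(-2))*((-1 - 3*(-4)) - 1*(-2)) = (10 - 20)*((-1 + 12) + 2) = -10*(11 + 2) = -10*13 = -130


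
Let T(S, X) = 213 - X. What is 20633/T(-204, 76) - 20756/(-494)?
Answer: 6518137/33839 ≈ 192.62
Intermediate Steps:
20633/T(-204, 76) - 20756/(-494) = 20633/(213 - 1*76) - 20756/(-494) = 20633/(213 - 76) - 20756*(-1/494) = 20633/137 + 10378/247 = 6518137/33839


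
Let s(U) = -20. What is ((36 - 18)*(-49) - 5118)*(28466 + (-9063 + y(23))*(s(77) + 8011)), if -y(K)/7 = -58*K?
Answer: -13355946000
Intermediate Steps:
y(K) = 406*K (y(K) = -(-406)*K = 406*K)
((36 - 18)*(-49) - 5118)*(28466 + (-9063 + y(23))*(s(77) + 8011)) = ((36 - 18)*(-49) - 5118)*(28466 + (-9063 + 406*23)*(-20 + 8011)) = (18*(-49) - 5118)*(28466 + (-9063 + 9338)*7991) = (-882 - 5118)*(28466 + 275*7991) = -6000*(28466 + 2197525) = -6000*2225991 = -13355946000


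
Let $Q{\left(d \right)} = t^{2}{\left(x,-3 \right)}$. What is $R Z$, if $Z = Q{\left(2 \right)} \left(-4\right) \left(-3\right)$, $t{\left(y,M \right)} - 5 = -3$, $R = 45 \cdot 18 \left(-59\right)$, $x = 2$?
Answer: $-2293920$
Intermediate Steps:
$R = -47790$ ($R = 810 \left(-59\right) = -47790$)
$t{\left(y,M \right)} = 2$ ($t{\left(y,M \right)} = 5 - 3 = 2$)
$Q{\left(d \right)} = 4$ ($Q{\left(d \right)} = 2^{2} = 4$)
$Z = 48$ ($Z = 4 \left(-4\right) \left(-3\right) = \left(-16\right) \left(-3\right) = 48$)
$R Z = \left(-47790\right) 48 = -2293920$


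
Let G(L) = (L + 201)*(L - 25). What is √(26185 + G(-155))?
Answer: √17905 ≈ 133.81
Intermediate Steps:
G(L) = (-25 + L)*(201 + L) (G(L) = (201 + L)*(-25 + L) = (-25 + L)*(201 + L))
√(26185 + G(-155)) = √(26185 + (-5025 + (-155)² + 176*(-155))) = √(26185 + (-5025 + 24025 - 27280)) = √(26185 - 8280) = √17905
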